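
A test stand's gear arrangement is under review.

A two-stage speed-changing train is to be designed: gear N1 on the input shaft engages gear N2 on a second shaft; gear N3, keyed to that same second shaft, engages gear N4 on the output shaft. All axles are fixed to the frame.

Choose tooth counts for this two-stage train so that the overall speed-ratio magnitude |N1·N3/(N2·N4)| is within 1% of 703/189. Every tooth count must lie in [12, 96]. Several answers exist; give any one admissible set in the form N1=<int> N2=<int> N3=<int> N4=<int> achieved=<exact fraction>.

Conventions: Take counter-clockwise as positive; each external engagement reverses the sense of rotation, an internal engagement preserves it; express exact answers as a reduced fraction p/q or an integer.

class = fixed-axis compound train [2-stage, 703/189 wanted]
target = 703/189 in lowest terms: an exact hit needs N1·N3 = k·703 and N2·N4 = k·189 for one integer k, every count in [12, 96]; additionally prefer no 1:1 stage (N1 ≠ N2, N3 ≠ N4)
k = 1: no 1:1-free in-range split of k·703 and k·189 into factor pairs; take k = 2
k = 2: N1·N3 = 1406 = 19·74, N2·N4 = 378 = 14·27
achieved = 19·74/(14·27) = 703/189; |achieved − target| = 0 ≤ 703/18900 ✓

N1=19 N2=14 N3=74 N4=27 achieved=703/189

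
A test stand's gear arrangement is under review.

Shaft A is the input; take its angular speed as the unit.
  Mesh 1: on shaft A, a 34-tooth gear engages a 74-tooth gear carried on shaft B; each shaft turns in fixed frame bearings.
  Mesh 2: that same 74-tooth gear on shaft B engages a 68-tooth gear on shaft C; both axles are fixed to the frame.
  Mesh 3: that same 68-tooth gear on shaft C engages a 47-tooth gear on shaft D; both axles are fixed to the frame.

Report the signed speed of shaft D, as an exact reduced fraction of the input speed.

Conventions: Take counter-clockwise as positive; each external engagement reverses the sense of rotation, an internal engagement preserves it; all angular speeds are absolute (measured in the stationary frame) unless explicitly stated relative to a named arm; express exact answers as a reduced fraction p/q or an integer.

-34/47

3-mesh fixed-axis compound train (all bearings frame-fixed)
mesh 1 [34T→74T]: |ω|/ω_in = 1×34/74 = 17/37, sense flips to −
mesh 2 [74T→68T]: |ω|/ω_in = (17/37)×74/68 = 1/2, sense flips to +
mesh 3 [68T→47T]: |ω|/ω_in = (1/2)×68/47 = 34/47, sense flips to −
signed output speed (× input speed) = -34/47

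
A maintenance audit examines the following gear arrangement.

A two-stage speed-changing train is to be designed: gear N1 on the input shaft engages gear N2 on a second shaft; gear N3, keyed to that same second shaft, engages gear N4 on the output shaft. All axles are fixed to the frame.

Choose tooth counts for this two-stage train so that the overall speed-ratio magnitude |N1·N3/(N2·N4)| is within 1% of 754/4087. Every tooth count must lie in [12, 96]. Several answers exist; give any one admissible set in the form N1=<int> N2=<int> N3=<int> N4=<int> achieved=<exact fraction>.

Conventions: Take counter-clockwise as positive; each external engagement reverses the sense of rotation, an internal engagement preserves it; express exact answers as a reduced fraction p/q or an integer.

N1=13 N2=61 N3=58 N4=67 achieved=754/4087

design class (target 754/4087): fixed-axis compound train
target = 754/4087 in lowest terms: an exact hit needs N1·N3 = k·754 and N2·N4 = k·4087 for one integer k, every count in [12, 96]; additionally prefer no 1:1 stage (N1 ≠ N2, N3 ≠ N4)
k = 1: N1·N3 = 754 = 13·58, N2·N4 = 4087 = 61·67
achieved = 13·58/(61·67) = 754/4087; |achieved − target| = 0 ≤ 377/204350 ✓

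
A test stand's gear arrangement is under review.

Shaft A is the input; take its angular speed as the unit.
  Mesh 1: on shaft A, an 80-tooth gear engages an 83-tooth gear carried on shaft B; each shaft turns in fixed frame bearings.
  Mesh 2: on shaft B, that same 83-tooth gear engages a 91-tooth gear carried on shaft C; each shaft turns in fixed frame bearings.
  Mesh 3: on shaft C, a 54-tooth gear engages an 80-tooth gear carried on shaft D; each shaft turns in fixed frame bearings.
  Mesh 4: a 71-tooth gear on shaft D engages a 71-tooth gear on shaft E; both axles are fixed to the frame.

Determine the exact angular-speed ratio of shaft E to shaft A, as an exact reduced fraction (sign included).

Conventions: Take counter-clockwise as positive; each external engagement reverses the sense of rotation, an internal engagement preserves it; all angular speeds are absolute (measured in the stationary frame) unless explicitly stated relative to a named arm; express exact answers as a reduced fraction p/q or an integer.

54/91

class = fixed-axis compound train [4 meshes; 4 ratios multiply, 4 sense flips]
mesh 1 [80T→83T]: running ratio 80/83, sense −
mesh 2 [83T→91T]: running ratio 80/91, sense +
mesh 3 [54T→80T]: running ratio 54/91, sense −
mesh 4 [71T→71T]: running ratio 54/91, sense +
ω_out/ω_in = 54/91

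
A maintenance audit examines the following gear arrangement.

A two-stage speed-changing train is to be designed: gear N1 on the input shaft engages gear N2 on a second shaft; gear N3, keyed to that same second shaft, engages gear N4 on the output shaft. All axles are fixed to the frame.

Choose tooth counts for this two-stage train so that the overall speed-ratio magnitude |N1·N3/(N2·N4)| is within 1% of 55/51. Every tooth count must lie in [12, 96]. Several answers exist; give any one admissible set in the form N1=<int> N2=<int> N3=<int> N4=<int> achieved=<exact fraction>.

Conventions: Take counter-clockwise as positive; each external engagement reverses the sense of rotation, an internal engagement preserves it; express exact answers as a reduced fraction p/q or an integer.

class = fixed-axis compound train [2-stage, 55/51 wanted]
target = 55/51 in lowest terms: an exact hit needs N1·N3 = k·55 and N2·N4 = k·51 for one integer k, every count in [12, 96]; additionally prefer no 1:1 stage (N1 ≠ N2, N3 ≠ N4)
k = 1…5: no 1:1-free in-range split of k·55 and k·51 into factor pairs; take k = 6
k = 6: N1·N3 = 330 = 15·22, N2·N4 = 306 = 17·18
achieved = 15·22/(17·18) = 55/51; |achieved − target| = 0 ≤ 11/1020 ✓

N1=15 N2=17 N3=22 N4=18 achieved=55/51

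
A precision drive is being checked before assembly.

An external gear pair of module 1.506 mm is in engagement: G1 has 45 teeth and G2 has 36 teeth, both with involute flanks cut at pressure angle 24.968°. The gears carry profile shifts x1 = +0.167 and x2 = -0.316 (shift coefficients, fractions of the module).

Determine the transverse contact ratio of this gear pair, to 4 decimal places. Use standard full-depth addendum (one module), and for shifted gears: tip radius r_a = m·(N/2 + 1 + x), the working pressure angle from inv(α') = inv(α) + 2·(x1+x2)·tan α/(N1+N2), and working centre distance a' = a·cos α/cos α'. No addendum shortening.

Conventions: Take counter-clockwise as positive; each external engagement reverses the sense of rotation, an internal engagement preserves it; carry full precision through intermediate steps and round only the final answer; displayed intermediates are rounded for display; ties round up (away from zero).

1.5336

single-mesh involute tooth geometry (45T engaging 36T at module 1.506)
base radii: r_b1 = 30.718233, r_b2 = 24.574586
tip radii: r_a1 = 35.642502, r_a2 = 28.138104
inv(α') = inv(24.968°) + 2·(+0.167-0.316)·tan α/(45+36) = 0.02814103  ⇒  α' = 24.50564°
a' = a·cos α / cos α' = 60.9930·cos 24.968°/cos 24.50564° = 60.766650
action lengths: √(r_a1²−r_b1²) = 18.077006, √(r_a2²−r_b2²) = 13.705569
base pitch p_b = π·m·cos α = 4.289074
CR = (18.077006 + 13.705569 − 60.766650·sin 24.50564°)/4.289074 = 1.533574
contact ratio ≈ 1.5336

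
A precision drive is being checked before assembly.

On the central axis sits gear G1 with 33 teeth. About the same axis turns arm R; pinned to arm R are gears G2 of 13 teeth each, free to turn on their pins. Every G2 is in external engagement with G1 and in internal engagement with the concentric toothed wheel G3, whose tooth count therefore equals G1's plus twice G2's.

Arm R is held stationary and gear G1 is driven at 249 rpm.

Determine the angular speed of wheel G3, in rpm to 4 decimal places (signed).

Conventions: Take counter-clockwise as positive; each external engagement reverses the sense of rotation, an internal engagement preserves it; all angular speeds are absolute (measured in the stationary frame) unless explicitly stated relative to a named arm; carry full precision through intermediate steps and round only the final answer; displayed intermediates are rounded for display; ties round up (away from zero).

-139.2712 rpm

recognized (axles ride arm R): planetary set, 33/13/59 teeth
normalise by the input: solve with ω_sun = 1, then scale by 249 rpm
ring teeth: 33 + 2·13 = 59
33(ω_sun−ω_arm) = −59(ω_ring−ω_arm),  ω_arm = 0, ω_sun = 1
ω_ring = 0 − (33/59)(1−0) = -33/59
scale: ω_ring = -33/59 × 249 rpm = -139.2712 rpm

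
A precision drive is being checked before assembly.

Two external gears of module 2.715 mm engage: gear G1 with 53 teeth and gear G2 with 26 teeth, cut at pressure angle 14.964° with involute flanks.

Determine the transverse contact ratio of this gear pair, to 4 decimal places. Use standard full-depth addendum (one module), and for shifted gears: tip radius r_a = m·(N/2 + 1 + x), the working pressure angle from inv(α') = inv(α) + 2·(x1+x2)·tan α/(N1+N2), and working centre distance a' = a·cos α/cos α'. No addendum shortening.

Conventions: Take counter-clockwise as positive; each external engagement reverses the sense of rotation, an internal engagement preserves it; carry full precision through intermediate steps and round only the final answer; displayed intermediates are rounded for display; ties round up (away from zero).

1.9860

single-mesh involute tooth geometry (53T engaging 26T at module 2.715)
base radii: r_b1 = 69.507635, r_b2 = 34.098085
tip radii: r_a1 = 74.662500, r_a2 = 38.010000
no profile shift: α' = α, a' = a
action lengths: √(r_a1²−r_b1²) = 27.261284, √(r_a2²−r_b2²) = 16.795258
base pitch p_b = π·m·cos α = 8.240176
CR = (27.261284 + 16.795258 − 107.242500·sin 14.96400°)/8.240176 = 1.986029
contact ratio ≈ 1.9860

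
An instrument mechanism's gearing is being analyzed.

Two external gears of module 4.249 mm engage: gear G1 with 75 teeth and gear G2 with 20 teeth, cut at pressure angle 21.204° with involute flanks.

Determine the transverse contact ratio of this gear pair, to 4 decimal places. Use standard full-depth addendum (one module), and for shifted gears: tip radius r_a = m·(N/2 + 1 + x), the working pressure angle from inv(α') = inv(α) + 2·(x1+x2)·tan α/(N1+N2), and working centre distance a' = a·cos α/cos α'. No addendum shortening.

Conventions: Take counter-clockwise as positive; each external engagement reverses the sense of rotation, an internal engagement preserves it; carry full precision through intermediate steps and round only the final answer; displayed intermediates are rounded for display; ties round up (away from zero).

class = single-mesh tooth geometry [involute pair 75T × 20T, m = 4.249]
base radii: r_b1 = 148.550121, r_b2 = 39.613366
tip radii: r_a1 = 163.586500, r_a2 = 46.739000
no profile shift: α' = α, a' = a
action lengths: √(r_a1²−r_b1²) = 68.508427, √(r_a2²−r_b2²) = 24.805552
base pitch p_b = π·m·cos α = 12.444906
CR = (68.508427 + 24.805552 − 201.827500·sin 21.20400°)/12.444906 = 1.632400
contact ratio ≈ 1.6324

1.6324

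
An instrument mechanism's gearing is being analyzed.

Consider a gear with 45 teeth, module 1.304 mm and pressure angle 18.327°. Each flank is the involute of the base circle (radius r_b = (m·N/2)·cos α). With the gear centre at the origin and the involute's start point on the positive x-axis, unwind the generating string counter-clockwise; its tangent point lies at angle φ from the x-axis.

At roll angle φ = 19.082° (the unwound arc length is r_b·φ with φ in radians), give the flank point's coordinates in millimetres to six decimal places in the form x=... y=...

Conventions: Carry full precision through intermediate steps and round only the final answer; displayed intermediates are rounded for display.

single-mesh involute tooth geometry (45T wheel at module 1.304)
pitch radius r_p = m·N/2 = 1.304·45/2 = 29.340000
base radius r_b = r_p·cos α = 29.340000·cos 18.327° = 27.851799
roll angle φ = 19.082° = 0.33304373 rad
x = r_b·(cos φ + φ·sin φ) = 29.353865
y = r_b·(sin φ − φ·cos φ) = 0.339165

x=29.353865 y=0.339165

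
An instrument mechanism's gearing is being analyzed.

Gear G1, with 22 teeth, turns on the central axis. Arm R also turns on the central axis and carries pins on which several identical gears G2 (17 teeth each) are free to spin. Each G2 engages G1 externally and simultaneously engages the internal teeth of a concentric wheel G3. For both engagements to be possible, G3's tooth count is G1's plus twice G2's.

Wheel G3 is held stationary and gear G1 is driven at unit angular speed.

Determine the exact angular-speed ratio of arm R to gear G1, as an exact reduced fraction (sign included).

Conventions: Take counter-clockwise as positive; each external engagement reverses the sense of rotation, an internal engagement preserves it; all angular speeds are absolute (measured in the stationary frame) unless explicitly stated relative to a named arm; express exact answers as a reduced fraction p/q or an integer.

11/39

class = planetary set [G3 = 22+2·17 = 56; Willis about the carrier]
ring teeth: 22 + 2·17 = 56
22(ω_sun−ω_arm) = −56(ω_ring−ω_arm),  ω_ring = 0, ω_sun = 1
22(1−ω_arm) = −56(0−ω_arm)  ⇒  78·ω_arm = 22  ⇒  ω_arm = 11/39
ω_out/ω_in = 11/39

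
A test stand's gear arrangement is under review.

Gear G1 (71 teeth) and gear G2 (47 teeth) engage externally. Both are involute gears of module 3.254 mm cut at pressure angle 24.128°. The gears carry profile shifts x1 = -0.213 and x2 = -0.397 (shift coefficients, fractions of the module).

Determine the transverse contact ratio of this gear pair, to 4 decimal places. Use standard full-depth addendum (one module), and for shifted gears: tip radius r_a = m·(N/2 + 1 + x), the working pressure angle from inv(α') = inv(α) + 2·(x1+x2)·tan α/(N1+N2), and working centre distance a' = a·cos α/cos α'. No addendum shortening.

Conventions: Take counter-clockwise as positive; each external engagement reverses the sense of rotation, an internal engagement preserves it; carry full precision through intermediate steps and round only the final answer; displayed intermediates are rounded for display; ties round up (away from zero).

1.6747

recognized (one external pair, fixed centres): single-mesh tooth geometry, m = 3.254, N1 = 71, N2 = 47
base radii: r_b1 = 105.424802, r_b2 = 69.788249
tip radii: r_a1 = 118.077898, r_a2 = 78.431162
inv(α') = inv(24.128°) + 2·(-0.213-0.397)·tan α/(71+47) = 0.02216427  ⇒  α' = 22.71471°
a' = a·cos α / cos α' = 191.9860·cos 24.128°/cos 22.71471° = 189.945405
action lengths: √(r_a1²−r_b1²) = 53.178954, √(r_a2²−r_b2²) = 35.791723
base pitch p_b = π·m·cos α = 9.329628
CR = (53.178954 + 35.791723 − 189.945405·sin 22.71471°)/9.329628 = 1.674732
contact ratio ≈ 1.6747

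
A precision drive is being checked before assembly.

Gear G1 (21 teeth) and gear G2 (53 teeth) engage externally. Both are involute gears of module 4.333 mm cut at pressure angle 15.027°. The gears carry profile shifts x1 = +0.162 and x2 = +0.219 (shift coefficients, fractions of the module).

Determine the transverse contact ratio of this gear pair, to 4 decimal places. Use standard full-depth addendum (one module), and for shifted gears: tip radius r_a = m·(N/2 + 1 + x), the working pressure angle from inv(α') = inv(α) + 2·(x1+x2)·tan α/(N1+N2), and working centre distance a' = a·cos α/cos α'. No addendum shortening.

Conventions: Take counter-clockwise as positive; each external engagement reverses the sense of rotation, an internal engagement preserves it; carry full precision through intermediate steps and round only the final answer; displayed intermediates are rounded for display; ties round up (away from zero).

single-mesh involute tooth geometry (21T engaging 53T at module 4.333)
base radii: r_b1 = 43.940690, r_b2 = 110.897933
tip radii: r_a1 = 50.531446, r_a2 = 120.106427
inv(α') = inv(15.027°) + 2·(+0.162+0.219)·tan α/(21+53) = 0.00894806  ⇒  α' = 16.95288°
a' = a·cos α / cos α' = 160.3210·cos 15.027°/cos 16.95288° = 161.872823
action lengths: √(r_a1²−r_b1²) = 24.952811, √(r_a2²−r_b2²) = 46.121603
base pitch p_b = π·m·cos α = 13.147024
CR = (24.952811 + 46.121603 − 161.872823·sin 16.95288°)/13.147024 = 1.815979
contact ratio ≈ 1.8160

1.8160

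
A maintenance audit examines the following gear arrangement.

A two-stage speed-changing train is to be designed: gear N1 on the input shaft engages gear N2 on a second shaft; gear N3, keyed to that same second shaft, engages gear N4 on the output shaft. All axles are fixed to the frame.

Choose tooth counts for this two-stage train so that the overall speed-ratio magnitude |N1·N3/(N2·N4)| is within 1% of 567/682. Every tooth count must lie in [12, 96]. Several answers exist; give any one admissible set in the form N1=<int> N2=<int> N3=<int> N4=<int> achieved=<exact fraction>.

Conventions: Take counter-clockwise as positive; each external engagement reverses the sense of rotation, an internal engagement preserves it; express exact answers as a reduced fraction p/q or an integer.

2-stage fixed-axis compound train for ratio 567/682
target = 567/682 in lowest terms: an exact hit needs N1·N3 = k·567 and N2·N4 = k·682 for one integer k, every count in [12, 96]; additionally prefer no 1:1 stage (N1 ≠ N2, N3 ≠ N4)
k = 1: N1·N3 = 567 = 21·27, N2·N4 = 682 = 22·31
achieved = 21·27/(22·31) = 567/682; |achieved − target| = 0 ≤ 567/68200 ✓

N1=21 N2=22 N3=27 N4=31 achieved=567/682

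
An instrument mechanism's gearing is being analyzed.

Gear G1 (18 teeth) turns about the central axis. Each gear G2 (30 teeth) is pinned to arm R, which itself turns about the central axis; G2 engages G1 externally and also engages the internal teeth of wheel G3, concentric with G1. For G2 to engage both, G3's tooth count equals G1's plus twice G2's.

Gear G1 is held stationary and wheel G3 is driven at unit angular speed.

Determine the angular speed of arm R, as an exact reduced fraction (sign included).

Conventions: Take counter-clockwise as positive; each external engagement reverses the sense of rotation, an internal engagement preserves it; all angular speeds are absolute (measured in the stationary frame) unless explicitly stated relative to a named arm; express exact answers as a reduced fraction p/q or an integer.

13/16

class = planetary set [G3 = 18+2·30 = 78; Willis about the carrier]
ring teeth: 18 + 2·30 = 78
18(ω_sun−ω_arm) = −78(ω_ring−ω_arm),  ω_sun = 0, ω_ring = 1
18(0−ω_arm) = −78(1−ω_arm)  ⇒  96·ω_arm = 78  ⇒  ω_arm = 13/16
exact speed ratio = 13/16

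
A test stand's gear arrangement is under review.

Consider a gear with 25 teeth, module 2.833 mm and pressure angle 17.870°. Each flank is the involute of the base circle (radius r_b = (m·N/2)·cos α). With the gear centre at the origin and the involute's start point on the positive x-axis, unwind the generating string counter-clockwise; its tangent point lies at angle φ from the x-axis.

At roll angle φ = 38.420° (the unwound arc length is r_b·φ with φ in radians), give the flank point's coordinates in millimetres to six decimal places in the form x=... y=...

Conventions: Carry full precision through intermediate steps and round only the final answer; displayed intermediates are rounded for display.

topology: single-mesh involute geometry — m = 2.833, N = 25
pitch radius r_p = m·N/2 = 2.833·25/2 = 35.412500
base radius r_b = r_p·cos α = 35.412500·cos 17.870° = 33.704031
roll angle φ = 38.420° = 0.67055550 rad
x = r_b·(cos φ + φ·sin φ) = 40.450704
y = r_b·(sin φ − φ·cos φ) = 3.237500

x=40.450704 y=3.237500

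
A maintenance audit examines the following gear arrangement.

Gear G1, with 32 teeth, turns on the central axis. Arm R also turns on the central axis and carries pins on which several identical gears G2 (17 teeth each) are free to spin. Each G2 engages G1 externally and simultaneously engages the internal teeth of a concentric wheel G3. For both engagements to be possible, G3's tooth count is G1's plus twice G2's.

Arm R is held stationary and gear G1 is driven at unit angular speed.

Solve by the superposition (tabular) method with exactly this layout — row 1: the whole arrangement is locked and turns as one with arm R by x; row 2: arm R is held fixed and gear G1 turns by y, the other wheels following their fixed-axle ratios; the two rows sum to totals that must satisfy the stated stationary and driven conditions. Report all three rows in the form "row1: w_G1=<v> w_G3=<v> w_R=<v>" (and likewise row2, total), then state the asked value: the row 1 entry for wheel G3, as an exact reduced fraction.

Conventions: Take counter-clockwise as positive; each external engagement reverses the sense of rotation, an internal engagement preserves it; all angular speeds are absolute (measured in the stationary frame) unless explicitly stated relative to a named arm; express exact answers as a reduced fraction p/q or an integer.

row1: w_G1=0 w_G3=0 w_R=0
row2: w_G1=1 w_G3=-16/33 w_R=0
total: w_G1=1 w_G3=-16/33 w_R=0
asked value: 0

planetary set (32T centre, 17T on arm, 66T internal) — Willis relation
row 1 — lock + rotate with arm: ω_sun = ω_ring = ω_arm = x
row 2: sun turns y, ring = −(32/66)·y, arm 0
boundary: total ω_arm = x = 0 and total ω_sun = x + y = 1  ⇒  y = 1, x = 0
row 2 ring = −(32/66)·1 = -16/33
totals (row 1 + row 2): sun 0 + 1 = 1, ring 0 + (-16/33) = -16/33, arm 0 + 0 = 0
asked cell (row1, ring) = 0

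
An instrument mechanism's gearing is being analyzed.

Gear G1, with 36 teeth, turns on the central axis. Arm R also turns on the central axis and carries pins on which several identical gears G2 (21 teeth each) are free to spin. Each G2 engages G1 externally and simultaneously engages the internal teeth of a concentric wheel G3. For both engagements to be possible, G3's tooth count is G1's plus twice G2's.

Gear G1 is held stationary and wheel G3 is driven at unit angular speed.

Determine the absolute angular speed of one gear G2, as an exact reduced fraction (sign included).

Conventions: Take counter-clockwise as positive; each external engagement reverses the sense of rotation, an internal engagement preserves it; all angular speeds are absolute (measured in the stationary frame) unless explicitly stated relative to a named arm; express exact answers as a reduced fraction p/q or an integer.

planetary set (36T centre, 21T on arm, 78T internal) — Willis relation
ring teeth: 36 + 2·21 = 78
36(ω_sun−ω_arm) = −78(ω_ring−ω_arm),  ω_sun = 0, ω_ring = 1
36(0−ω_arm) = −78(1−ω_arm)  ⇒  114·ω_arm = 78  ⇒  ω_arm = 13/19
sun–planet mesh: 36·(0−13/19) = −21·(ω_p−ω_arm)  ⇒  ω_p−ω_arm = 156/133
ω_p = 13/19 + 156/133 = 13/7
exact speed ratio = 13/7

13/7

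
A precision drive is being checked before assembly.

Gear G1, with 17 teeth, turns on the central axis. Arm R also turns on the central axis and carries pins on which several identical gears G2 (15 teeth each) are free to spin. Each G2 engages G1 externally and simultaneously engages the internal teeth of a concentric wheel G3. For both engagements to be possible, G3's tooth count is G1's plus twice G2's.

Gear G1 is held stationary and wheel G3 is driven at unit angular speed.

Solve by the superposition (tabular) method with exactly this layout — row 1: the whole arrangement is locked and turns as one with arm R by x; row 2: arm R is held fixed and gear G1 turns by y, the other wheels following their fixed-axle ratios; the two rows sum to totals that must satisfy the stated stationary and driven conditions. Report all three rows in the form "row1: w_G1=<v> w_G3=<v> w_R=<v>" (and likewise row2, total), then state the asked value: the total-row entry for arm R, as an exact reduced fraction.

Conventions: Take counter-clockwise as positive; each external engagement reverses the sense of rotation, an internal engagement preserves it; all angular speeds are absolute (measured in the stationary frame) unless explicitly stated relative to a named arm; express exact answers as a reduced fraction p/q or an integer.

recognized (axles ride arm R): planetary set, 17/15/47 teeth
row 1: whole set turns with the arm by x
row 2: sun turns y, ring = −(17/47)·y, arm 0
boundary: total ω_sun = x + y = 0 and total ω_ring = x − (17/47)·y = 1  ⇒  y = -47/64, x = 47/64
row 2 ring = −(17/47)·(-47/64) = 17/64
totals (row 1 + row 2): sun 47/64 + (-47/64) = 0, ring 47/64 + 17/64 = 1, arm 47/64 + 0 = 47/64
asked cell (total, arm) = 47/64

row1: w_G1=47/64 w_G3=47/64 w_R=47/64
row2: w_G1=-47/64 w_G3=17/64 w_R=0
total: w_G1=0 w_G3=1 w_R=47/64
asked value: 47/64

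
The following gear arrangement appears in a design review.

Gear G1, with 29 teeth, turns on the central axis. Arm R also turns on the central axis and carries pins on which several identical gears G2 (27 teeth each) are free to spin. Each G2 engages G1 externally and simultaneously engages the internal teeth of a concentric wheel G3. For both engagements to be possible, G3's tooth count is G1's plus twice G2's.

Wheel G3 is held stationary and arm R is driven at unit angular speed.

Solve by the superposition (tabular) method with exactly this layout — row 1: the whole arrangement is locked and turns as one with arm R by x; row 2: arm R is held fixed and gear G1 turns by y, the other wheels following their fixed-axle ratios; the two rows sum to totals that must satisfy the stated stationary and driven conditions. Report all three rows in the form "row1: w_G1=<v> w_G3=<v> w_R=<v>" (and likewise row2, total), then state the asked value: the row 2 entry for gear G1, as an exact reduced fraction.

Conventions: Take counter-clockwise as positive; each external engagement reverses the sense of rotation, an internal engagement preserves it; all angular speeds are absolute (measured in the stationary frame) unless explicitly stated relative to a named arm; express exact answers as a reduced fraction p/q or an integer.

row1: w_G1=1 w_G3=1 w_R=1
row2: w_G1=83/29 w_G3=-1 w_R=0
total: w_G1=112/29 w_G3=0 w_R=1
asked value: 83/29

class = planetary set [G3 = 29+2·27 = 83; Willis about the carrier]
row 1: whole set turns with the arm by x
row 2 (arm held, sun turns y): ω_ring = −(29/83)·y, ω_arm = 0
boundary: total ω_ring = x − (29/83)·y = 0 and total ω_arm = x = 1  ⇒  y = 83/29, x = 1
row 2 ring = −(29/83)·83/29 = -1
totals (row 1 + row 2): sun 1 + 83/29 = 112/29, ring 1 + (-1) = 0, arm 1 + 0 = 1
asked cell (row2, sun) = 83/29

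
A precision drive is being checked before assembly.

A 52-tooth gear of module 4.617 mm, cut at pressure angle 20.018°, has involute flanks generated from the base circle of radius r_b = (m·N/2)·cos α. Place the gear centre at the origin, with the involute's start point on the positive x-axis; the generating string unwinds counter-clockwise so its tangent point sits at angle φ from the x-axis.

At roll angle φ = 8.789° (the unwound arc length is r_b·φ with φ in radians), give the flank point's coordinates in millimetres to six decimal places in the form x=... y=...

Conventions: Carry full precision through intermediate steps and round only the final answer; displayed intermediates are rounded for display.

class = single-mesh tooth geometry [base-circle involute, m = 4.617, 52T]
pitch radius r_p = m·N/2 = 4.617·52/2 = 120.042000
base radius r_b = r_p·cos α = 120.042000·cos 20.018° = 112.789678
roll angle φ = 8.789° = 0.15339699 rad
x = r_b·(cos φ + φ·sin φ) = 114.108888
y = r_b·(sin φ − φ·cos φ) = 0.135387

x=114.108888 y=0.135387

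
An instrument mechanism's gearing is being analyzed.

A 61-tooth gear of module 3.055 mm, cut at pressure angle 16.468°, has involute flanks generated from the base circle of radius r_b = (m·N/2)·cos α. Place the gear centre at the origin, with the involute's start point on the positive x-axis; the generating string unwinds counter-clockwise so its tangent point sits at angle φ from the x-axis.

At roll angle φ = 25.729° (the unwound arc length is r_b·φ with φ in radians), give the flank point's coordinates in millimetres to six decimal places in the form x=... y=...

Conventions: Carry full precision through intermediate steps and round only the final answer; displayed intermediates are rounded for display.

topology: single-mesh involute geometry — m = 3.055, N = 61
pitch radius r_p = m·N/2 = 3.055·61/2 = 93.177500
base radius r_b = r_p·cos α = 93.177500·cos 16.468° = 89.355192
roll angle φ = 25.729° = 0.44905576 rad
x = r_b·(cos φ + φ·sin φ) = 97.915357
y = r_b·(sin φ − φ·cos φ) = 2.643117

x=97.915357 y=2.643117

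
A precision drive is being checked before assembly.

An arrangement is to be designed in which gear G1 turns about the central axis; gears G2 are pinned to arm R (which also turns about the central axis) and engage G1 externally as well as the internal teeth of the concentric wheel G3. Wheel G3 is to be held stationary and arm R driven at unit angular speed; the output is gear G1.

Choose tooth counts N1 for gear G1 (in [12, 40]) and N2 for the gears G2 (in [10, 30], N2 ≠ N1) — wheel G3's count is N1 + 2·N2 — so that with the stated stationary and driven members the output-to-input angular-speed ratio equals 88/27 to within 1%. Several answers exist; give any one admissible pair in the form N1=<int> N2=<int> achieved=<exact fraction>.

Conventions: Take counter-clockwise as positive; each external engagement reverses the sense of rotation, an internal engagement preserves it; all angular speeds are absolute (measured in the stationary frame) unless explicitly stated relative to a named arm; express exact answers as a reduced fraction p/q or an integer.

design class (target 88/27): planetary set
Willis with ω_ring = 0: ω_sun/ω_arm = (N1+N3)/N1; set equal to 88/27  ⇒  N3/N1 = 88/27 − 1 = 61/27
N3 = N1 + 2·N2  ⇒  N2/N1 = (N3/N1 − 1)/2 = (61/27 − 1)/2 = 17/27
smallest multiple with N1 ≥ 12 and N2 ≥ 10: k = 1  ⇒  N1 = 1·27 = 27, N2 = 1·17 = 17 (N1 ≤ 40, N2 ≤ 30, N2 ≠ N1 ✓), N3 = 27 + 2·17 = 61
check: (N1+N3)/N1 with N1 = 27, N3 = 61 gives 88/27; |achieved − target| = 0 ≤ 22/675 ✓

N1=27 N2=17 achieved=88/27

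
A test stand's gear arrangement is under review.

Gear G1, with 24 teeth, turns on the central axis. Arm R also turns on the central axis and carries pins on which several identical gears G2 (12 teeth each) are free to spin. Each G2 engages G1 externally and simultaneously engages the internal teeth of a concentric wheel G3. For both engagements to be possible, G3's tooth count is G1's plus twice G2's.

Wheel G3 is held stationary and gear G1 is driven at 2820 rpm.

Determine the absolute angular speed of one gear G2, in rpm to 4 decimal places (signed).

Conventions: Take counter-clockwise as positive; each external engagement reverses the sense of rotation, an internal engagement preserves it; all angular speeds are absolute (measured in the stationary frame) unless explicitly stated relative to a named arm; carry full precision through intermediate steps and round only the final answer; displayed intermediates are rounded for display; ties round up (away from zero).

-2820.0000 rpm

planetary set (24T centre, 12T on arm, 48T internal) — Willis relation
normalise by the input: solve with ω_sun = 1, then scale by 2820 rpm
ring teeth: 24 + 2·12 = 48
24(ω_sun−ω_arm) = −48(ω_ring−ω_arm),  ω_ring = 0, ω_sun = 1
24(1−ω_arm) = −48(0−ω_arm)  ⇒  72·ω_arm = 24  ⇒  ω_arm = 1/3
sun–planet mesh: 24·(1−1/3) = −12·(ω_p−ω_arm)  ⇒  ω_p−ω_arm = -4/3
ω_p = 1/3 − 4/3 = -1
scale: ω_p = -1 × 2820 rpm = -2820.0000 rpm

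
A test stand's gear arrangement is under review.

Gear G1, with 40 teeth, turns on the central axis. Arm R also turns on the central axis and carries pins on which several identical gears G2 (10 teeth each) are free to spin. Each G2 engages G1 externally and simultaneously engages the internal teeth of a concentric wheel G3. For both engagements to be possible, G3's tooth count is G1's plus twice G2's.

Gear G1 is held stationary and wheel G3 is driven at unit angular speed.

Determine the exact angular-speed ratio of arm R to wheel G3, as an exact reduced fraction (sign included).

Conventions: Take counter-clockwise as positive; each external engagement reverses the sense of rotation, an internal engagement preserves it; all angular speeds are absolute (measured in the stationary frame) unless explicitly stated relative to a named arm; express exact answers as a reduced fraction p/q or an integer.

3/5

class = planetary set [G3 = 40+2·10 = 60; Willis about the carrier]
ring teeth: 40 + 2·10 = 60
40(ω_sun−ω_arm) = −60(ω_ring−ω_arm),  ω_sun = 0, ω_ring = 1
40(0−ω_arm) = −60(1−ω_arm)  ⇒  100·ω_arm = 60  ⇒  ω_arm = 3/5
ω_out/ω_in = 3/5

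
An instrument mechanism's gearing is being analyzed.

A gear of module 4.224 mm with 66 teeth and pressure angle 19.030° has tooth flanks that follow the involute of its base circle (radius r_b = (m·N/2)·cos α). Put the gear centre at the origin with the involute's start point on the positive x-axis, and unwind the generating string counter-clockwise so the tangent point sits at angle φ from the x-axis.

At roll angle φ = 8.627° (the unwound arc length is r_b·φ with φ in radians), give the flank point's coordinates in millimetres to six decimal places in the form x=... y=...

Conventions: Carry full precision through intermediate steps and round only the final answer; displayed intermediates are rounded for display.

class = single-mesh tooth geometry [base-circle involute, m = 4.224, 66T]
pitch radius r_p = m·N/2 = 4.224·66/2 = 139.392000
base radius r_b = r_p·cos α = 139.392000·cos 19.030° = 131.773945
roll angle φ = 8.627° = 0.15056955 rad
x = r_b·(cos φ + φ·sin φ) = 133.259226
y = r_b·(sin φ − φ·cos φ) = 0.149601

x=133.259226 y=0.149601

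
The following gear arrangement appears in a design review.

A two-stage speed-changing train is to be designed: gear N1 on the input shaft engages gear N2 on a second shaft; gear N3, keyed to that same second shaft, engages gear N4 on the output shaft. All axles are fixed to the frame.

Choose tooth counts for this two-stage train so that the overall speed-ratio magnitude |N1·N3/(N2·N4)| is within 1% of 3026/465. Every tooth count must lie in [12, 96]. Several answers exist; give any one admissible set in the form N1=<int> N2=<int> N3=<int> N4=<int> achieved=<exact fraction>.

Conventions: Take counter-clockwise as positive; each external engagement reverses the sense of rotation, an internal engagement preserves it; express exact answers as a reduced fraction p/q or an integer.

class = fixed-axis compound train [2-stage, 3026/465 wanted]
target = 3026/465 in lowest terms: an exact hit needs N1·N3 = k·3026 and N2·N4 = k·465 for one integer k, every count in [12, 96]; additionally prefer no 1:1 stage (N1 ≠ N2, N3 ≠ N4)
k = 1: N1·N3 = 3026 = 34·89, N2·N4 = 465 = 15·31
achieved = 34·89/(15·31) = 3026/465; |achieved − target| = 0 ≤ 1513/23250 ✓

N1=34 N2=15 N3=89 N4=31 achieved=3026/465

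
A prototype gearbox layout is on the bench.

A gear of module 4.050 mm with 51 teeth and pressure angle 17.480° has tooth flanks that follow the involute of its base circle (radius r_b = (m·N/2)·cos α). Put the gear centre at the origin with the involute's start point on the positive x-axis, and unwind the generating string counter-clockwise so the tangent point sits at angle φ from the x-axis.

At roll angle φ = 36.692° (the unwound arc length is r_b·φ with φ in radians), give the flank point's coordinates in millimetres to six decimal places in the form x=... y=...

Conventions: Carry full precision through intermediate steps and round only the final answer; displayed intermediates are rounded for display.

recognized (one wheel, involute flank): single-mesh tooth geometry, m = 4.050, N = 51
pitch radius r_p = m·N/2 = 4.050·51/2 = 103.275000
base radius r_b = r_p·cos α = 103.275000·cos 17.480° = 98.505952
roll angle φ = 36.692° = 0.64039621 rad
x = r_b·(cos φ + φ·sin φ) = 116.680721
y = r_b·(sin φ − φ·cos φ) = 8.275059

x=116.680721 y=8.275059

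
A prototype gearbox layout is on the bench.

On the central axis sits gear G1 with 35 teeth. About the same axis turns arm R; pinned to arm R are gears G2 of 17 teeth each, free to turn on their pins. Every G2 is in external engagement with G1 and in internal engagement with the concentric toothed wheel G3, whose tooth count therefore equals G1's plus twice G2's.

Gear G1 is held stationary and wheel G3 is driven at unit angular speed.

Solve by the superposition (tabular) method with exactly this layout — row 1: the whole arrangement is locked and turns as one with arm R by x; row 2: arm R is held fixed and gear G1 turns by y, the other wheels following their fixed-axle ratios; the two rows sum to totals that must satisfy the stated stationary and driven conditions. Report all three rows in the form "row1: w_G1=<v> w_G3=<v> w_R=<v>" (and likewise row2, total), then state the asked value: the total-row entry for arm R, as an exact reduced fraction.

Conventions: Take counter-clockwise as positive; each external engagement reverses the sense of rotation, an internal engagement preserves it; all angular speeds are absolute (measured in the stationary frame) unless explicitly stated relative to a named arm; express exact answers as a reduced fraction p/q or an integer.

class = planetary set [G3 = 35+2·17 = 69; Willis about the carrier]
row 1: whole set turns with the arm by x
row 2: sun turns y, ring = −(35/69)·y, arm 0
boundary: total ω_sun = x + y = 0 and total ω_ring = x − (35/69)·y = 1  ⇒  y = -69/104, x = 69/104
row 2 ring = −(35/69)·(-69/104) = 35/104
totals (row 1 + row 2): sun 69/104 + (-69/104) = 0, ring 69/104 + 35/104 = 1, arm 69/104 + 0 = 69/104
asked cell (total, arm) = 69/104

row1: w_G1=69/104 w_G3=69/104 w_R=69/104
row2: w_G1=-69/104 w_G3=35/104 w_R=0
total: w_G1=0 w_G3=1 w_R=69/104
asked value: 69/104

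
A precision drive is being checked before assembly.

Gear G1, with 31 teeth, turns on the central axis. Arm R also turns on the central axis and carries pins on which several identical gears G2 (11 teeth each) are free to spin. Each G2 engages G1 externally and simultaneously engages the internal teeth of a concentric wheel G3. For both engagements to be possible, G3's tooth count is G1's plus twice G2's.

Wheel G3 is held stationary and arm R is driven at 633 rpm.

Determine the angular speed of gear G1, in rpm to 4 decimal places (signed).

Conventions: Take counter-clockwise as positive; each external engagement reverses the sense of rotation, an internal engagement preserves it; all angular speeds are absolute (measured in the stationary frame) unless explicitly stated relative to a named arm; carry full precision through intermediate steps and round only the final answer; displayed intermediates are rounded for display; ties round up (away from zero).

class = planetary set [G3 = 31+2·11 = 53; Willis about the carrier]
normalise by the input: solve with ω_arm = 1, then scale by 633 rpm
ring teeth: 31 + 2·11 = 53
31(ω_sun−ω_arm) = −53(ω_ring−ω_arm),  ω_ring = 0, ω_arm = 1
ω_sun = 1 − (53/31)(0−1) = 84/31
scale: ω_sun = 84/31 × 633 rpm = +1715.2258 rpm

+1715.2258 rpm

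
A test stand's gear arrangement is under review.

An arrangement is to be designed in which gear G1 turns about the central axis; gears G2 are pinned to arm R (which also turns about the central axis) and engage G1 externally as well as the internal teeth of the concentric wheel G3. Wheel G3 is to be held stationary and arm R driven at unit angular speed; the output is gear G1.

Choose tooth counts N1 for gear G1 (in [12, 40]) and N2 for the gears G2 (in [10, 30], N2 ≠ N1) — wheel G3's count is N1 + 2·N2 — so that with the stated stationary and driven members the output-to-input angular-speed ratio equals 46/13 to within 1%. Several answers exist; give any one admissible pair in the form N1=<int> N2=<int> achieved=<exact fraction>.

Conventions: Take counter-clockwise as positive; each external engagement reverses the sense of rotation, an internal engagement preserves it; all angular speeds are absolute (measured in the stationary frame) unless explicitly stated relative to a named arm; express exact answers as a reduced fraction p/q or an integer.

design class (target 46/13): planetary set
Willis with ω_ring = 0: ω_sun/ω_arm = (N1+N3)/N1; set equal to 46/13  ⇒  N3/N1 = 46/13 − 1 = 33/13
N3 = N1 + 2·N2  ⇒  N2/N1 = (N3/N1 − 1)/2 = (33/13 − 1)/2 = 10/13
smallest multiple with N1 ≥ 12 and N2 ≥ 10: k = 1  ⇒  N1 = 1·13 = 13, N2 = 1·10 = 10 (N1 ≤ 40, N2 ≤ 30, N2 ≠ N1 ✓), N3 = 13 + 2·10 = 33
check: (N1+N3)/N1 with N1 = 13, N3 = 33 gives 46/13; |achieved − target| = 0 ≤ 23/650 ✓

N1=13 N2=10 achieved=46/13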